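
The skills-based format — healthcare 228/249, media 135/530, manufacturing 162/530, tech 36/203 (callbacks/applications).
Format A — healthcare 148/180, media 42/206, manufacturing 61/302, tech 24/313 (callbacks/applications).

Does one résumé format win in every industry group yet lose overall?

Healthcare: the skills-based format 228/249 = 91.6%, Format A 148/180 = 82.2% → the skills-based format
Media: the skills-based format 135/530 = 25.5%, Format A 42/206 = 20.4% → the skills-based format
Manufacturing: the skills-based format 162/530 = 30.6%, Format A 61/302 = 20.2% → the skills-based format
Tech: the skills-based format 36/203 = 17.7%, Format A 24/313 = 7.7% → the skills-based format
Overall: the skills-based format 561/1512 = 37.1%, Format A 275/1001 = 27.5% → the skills-based format
The skills-based format wins overall and in every industry group — no reversal.

No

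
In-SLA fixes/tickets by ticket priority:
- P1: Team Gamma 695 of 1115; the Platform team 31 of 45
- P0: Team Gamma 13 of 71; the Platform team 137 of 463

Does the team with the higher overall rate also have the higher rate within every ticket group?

P1: Team Gamma 695/1115 = 62.3%, the Platform team 31/45 = 68.9% → the Platform team
P0: Team Gamma 13/71 = 18.3%, the Platform team 137/463 = 29.6% → the Platform team
Overall: Team Gamma 708/1186 = 59.7%, the Platform team 168/508 = 33.1% → Team Gamma
The Platform team wins each ticket group but Team Gamma wins overall — the comparison reverses. The Platform team's tickets skew toward P0, which has a lower base rate.

No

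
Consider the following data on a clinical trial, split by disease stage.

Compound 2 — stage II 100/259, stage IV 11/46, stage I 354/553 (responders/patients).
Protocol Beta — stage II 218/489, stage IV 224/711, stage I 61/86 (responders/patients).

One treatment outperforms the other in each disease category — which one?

Protocol Beta

Stage II: Compound 2 100/259 = 38.6%, Protocol Beta 218/489 = 44.6% → Protocol Beta
Stage IV: Compound 2 11/46 = 23.9%, Protocol Beta 224/711 = 31.5% → Protocol Beta
Stage I: Compound 2 354/553 = 64.0%, Protocol Beta 61/86 = 70.9% → Protocol Beta
Protocol Beta has the higher rate in all 3 groups.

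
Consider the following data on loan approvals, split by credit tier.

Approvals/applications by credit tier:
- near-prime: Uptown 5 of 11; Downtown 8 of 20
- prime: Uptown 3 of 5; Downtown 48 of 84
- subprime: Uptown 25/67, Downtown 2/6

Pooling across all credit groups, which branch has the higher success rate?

Near-prime: Uptown 5/11 = 45.5%, Downtown 8/20 = 40.0% → Uptown
Prime: Uptown 3/5 = 60.0%, Downtown 48/84 = 57.1% → Uptown
Subprime: Uptown 25/67 = 37.3%, Downtown 2/6 = 33.3% → Uptown
Overall: Uptown 33/83 = 39.8%, Downtown 58/110 = 52.7% → Downtown
(Uptown wins every credit group but Downtown wins overall — Uptown's applications skew toward the low-rate subprime group.)

Downtown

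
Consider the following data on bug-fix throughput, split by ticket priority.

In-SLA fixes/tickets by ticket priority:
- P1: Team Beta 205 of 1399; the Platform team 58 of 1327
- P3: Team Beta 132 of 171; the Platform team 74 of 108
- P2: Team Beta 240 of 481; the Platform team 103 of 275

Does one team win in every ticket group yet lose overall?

P1: Team Beta 205/1399 = 14.7%, the Platform team 58/1327 = 4.4% → Team Beta
P3: Team Beta 132/171 = 77.2%, the Platform team 74/108 = 68.5% → Team Beta
P2: Team Beta 240/481 = 49.9%, the Platform team 103/275 = 37.5% → Team Beta
Overall: Team Beta 577/2051 = 28.1%, the Platform team 235/1710 = 13.7% → Team Beta
Team Beta wins overall and in every ticket group — no reversal.

No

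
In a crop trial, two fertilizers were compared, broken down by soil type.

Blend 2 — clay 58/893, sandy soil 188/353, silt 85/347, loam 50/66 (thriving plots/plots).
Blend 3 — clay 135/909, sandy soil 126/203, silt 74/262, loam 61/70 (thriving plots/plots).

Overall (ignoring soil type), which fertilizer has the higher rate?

Blend 3

Clay: Blend 2 58/893 = 6.5%, Blend 3 135/909 = 14.9% → Blend 3
Sandy soil: Blend 2 188/353 = 53.3%, Blend 3 126/203 = 62.1% → Blend 3
Silt: Blend 2 85/347 = 24.5%, Blend 3 74/262 = 28.2% → Blend 3
Loam: Blend 2 50/66 = 75.8%, Blend 3 61/70 = 87.1% → Blend 3
Overall: Blend 2 381/1659 = 23.0%, Blend 3 396/1444 = 27.4% → Blend 3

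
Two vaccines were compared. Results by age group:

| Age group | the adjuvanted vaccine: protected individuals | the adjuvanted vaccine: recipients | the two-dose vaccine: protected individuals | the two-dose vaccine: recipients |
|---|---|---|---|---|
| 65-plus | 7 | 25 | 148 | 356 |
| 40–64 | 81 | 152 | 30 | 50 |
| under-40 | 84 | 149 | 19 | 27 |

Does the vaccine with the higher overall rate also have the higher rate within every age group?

No

65-plus: the adjuvanted vaccine 7/25 = 28.0%, the two-dose vaccine 148/356 = 41.6% → the two-dose vaccine
40–64: the adjuvanted vaccine 81/152 = 53.3%, the two-dose vaccine 30/50 = 60.0% → the two-dose vaccine
Under-40: the adjuvanted vaccine 84/149 = 56.4%, the two-dose vaccine 19/27 = 70.4% → the two-dose vaccine
Overall: the adjuvanted vaccine 172/326 = 52.8%, the two-dose vaccine 197/433 = 45.5% → the adjuvanted vaccine
The two-dose vaccine wins each age group but the adjuvanted vaccine wins overall — the comparison reverses. The two-dose vaccine's recipients skew toward 65-plus, which has a lower base rate.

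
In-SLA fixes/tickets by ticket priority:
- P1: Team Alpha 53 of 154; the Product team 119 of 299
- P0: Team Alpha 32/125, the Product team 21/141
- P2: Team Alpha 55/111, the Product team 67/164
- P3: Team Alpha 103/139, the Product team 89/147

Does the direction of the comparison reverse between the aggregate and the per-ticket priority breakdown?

P1: Team Alpha 53/154 = 34.4%, the Product team 119/299 = 39.8% → the Product team
P0: Team Alpha 32/125 = 25.6%, the Product team 21/141 = 14.9% → Team Alpha
P2: Team Alpha 55/111 = 49.5%, the Product team 67/164 = 40.9% → Team Alpha
P3: Team Alpha 103/139 = 74.1%, the Product team 89/147 = 60.5% → Team Alpha
Overall: Team Alpha 243/529 = 45.9%, the Product team 296/751 = 39.4% → Team Alpha
Neither sweeps: Team Alpha wins 3 of 4 groups, the Product team wins 1. Team Alpha wins overall but not every group — no Simpson reversal.

No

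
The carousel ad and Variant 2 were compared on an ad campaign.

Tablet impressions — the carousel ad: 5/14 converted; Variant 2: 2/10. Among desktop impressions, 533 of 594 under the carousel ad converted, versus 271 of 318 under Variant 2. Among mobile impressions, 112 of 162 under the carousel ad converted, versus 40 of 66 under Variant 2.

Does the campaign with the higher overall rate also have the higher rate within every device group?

Tablet: the carousel ad 5/14 = 35.7%, Variant 2 2/10 = 20.0% → the carousel ad
Desktop: the carousel ad 533/594 = 89.7%, Variant 2 271/318 = 85.2% → the carousel ad
Mobile: the carousel ad 112/162 = 69.1%, Variant 2 40/66 = 60.6% → the carousel ad
Overall: the carousel ad 650/770 = 84.4%, Variant 2 313/394 = 79.4% → the carousel ad
The carousel ad wins overall and in every device group — no reversal.

Yes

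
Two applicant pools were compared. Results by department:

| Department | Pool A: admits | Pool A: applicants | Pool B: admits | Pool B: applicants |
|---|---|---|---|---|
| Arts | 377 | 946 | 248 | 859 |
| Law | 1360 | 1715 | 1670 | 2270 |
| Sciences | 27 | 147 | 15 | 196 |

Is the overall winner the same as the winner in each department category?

Yes

Arts: Pool A 377/946 = 39.9%, Pool B 248/859 = 28.9% → Pool A
Law: Pool A 1360/1715 = 79.3%, Pool B 1670/2270 = 73.6% → Pool A
Sciences: Pool A 27/147 = 18.4%, Pool B 15/196 = 7.7% → Pool A
Overall: Pool A 1764/2808 = 62.8%, Pool B 1933/3325 = 58.1% → Pool A
Pool A wins overall and in every department group — no reversal.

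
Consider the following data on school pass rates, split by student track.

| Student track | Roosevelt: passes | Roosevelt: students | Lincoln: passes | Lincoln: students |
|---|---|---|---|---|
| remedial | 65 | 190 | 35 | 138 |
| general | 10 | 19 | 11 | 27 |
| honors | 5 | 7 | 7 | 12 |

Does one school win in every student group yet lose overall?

Remedial: Roosevelt 65/190 = 34.2%, Lincoln 35/138 = 25.4% → Roosevelt
General: Roosevelt 10/19 = 52.6%, Lincoln 11/27 = 40.7% → Roosevelt
Honors: Roosevelt 5/7 = 71.4%, Lincoln 7/12 = 58.3% → Roosevelt
Overall: Roosevelt 80/216 = 37.0%, Lincoln 53/177 = 29.9% → Roosevelt
Roosevelt wins overall and in every student group — no reversal.

No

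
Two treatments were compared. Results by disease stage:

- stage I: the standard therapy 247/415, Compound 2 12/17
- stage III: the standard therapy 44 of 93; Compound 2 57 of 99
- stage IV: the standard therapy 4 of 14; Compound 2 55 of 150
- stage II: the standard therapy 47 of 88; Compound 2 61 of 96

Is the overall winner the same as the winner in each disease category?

Stage I: the standard therapy 247/415 = 59.5%, Compound 2 12/17 = 70.6% → Compound 2
Stage III: the standard therapy 44/93 = 47.3%, Compound 2 57/99 = 57.6% → Compound 2
Stage IV: the standard therapy 4/14 = 28.6%, Compound 2 55/150 = 36.7% → Compound 2
Stage II: the standard therapy 47/88 = 53.4%, Compound 2 61/96 = 63.5% → Compound 2
Overall: the standard therapy 342/610 = 56.1%, Compound 2 185/362 = 51.1% → the standard therapy
Compound 2 wins each disease group but the standard therapy wins overall — the comparison reverses. Compound 2's patients skew toward stage IV, which has a lower base rate.

No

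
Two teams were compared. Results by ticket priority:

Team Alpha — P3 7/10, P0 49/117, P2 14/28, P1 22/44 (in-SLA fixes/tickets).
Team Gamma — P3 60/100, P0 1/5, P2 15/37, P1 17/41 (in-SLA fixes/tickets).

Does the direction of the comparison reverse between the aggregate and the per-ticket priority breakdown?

P3: Team Alpha 7/10 = 70.0%, Team Gamma 60/100 = 60.0% → Team Alpha
P0: Team Alpha 49/117 = 41.9%, Team Gamma 1/5 = 20.0% → Team Alpha
P2: Team Alpha 14/28 = 50.0%, Team Gamma 15/37 = 40.5% → Team Alpha
P1: Team Alpha 22/44 = 50.0%, Team Gamma 17/41 = 41.5% → Team Alpha
Overall: Team Alpha 92/199 = 46.2%, Team Gamma 93/183 = 50.8% → Team Gamma
Team Alpha wins each ticket group but Team Gamma wins overall — the comparison reverses. Team Alpha's tickets skew toward P0, which has a lower base rate.

Yes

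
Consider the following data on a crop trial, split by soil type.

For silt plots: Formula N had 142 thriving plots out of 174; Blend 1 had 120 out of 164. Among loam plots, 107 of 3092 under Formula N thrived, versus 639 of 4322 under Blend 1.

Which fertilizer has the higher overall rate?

Blend 1

Silt: Formula N 142/174 = 81.6%, Blend 1 120/164 = 73.2% → Formula N
Loam: Formula N 107/3092 = 3.5%, Blend 1 639/4322 = 14.8% → Blend 1
Overall: Formula N 249/3266 = 7.6%, Blend 1 759/4486 = 16.9% → Blend 1
(Neither sweeps every soil group, but Blend 1 has the higher pooled rate.)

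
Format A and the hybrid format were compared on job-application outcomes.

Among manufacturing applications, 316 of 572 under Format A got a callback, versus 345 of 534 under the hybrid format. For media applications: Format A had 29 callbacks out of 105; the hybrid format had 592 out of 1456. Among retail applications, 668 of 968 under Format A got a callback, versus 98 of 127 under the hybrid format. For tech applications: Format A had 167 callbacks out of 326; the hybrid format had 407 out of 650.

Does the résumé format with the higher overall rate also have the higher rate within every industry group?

No

Manufacturing: Format A 316/572 = 55.2%, the hybrid format 345/534 = 64.6% → the hybrid format
Media: Format A 29/105 = 27.6%, the hybrid format 592/1456 = 40.7% → the hybrid format
Retail: Format A 668/968 = 69.0%, the hybrid format 98/127 = 77.2% → the hybrid format
Tech: Format A 167/326 = 51.2%, the hybrid format 407/650 = 62.6% → the hybrid format
Overall: Format A 1180/1971 = 59.9%, the hybrid format 1442/2767 = 52.1% → Format A
The hybrid format wins each industry group but Format A wins overall — the comparison reverses. The hybrid format's applications skew toward media, which has a lower base rate.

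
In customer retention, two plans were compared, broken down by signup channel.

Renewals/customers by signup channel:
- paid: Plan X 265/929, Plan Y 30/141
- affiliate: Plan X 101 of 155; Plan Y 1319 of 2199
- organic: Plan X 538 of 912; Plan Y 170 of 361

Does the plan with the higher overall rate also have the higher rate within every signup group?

No

Paid: Plan X 265/929 = 28.5%, Plan Y 30/141 = 21.3% → Plan X
Affiliate: Plan X 101/155 = 65.2%, Plan Y 1319/2199 = 60.0% → Plan X
Organic: Plan X 538/912 = 59.0%, Plan Y 170/361 = 47.1% → Plan X
Overall: Plan X 904/1996 = 45.3%, Plan Y 1519/2701 = 56.2% → Plan Y
Plan X wins each signup group but Plan Y wins overall — the comparison reverses. Plan X's customers skew toward paid, which has a lower base rate.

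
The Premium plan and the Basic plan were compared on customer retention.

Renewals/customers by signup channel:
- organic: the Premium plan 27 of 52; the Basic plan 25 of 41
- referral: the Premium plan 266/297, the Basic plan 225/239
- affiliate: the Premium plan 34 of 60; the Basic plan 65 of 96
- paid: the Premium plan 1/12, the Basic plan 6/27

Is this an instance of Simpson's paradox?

No

Organic: the Premium plan 27/52 = 51.9%, the Basic plan 25/41 = 61.0% → the Basic plan
Referral: the Premium plan 266/297 = 89.6%, the Basic plan 225/239 = 94.1% → the Basic plan
Affiliate: the Premium plan 34/60 = 56.7%, the Basic plan 65/96 = 67.7% → the Basic plan
Paid: the Premium plan 1/12 = 8.3%, the Basic plan 6/27 = 22.2% → the Basic plan
Overall: the Premium plan 328/421 = 77.9%, the Basic plan 321/403 = 79.7% → the Basic plan
The Basic plan wins overall and in every signup group — no reversal.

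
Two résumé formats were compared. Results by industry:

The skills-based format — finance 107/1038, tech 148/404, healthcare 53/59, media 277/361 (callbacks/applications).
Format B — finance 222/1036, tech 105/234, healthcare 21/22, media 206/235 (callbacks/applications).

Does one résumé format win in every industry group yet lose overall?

Finance: the skills-based format 107/1038 = 10.3%, Format B 222/1036 = 21.4% → Format B
Tech: the skills-based format 148/404 = 36.6%, Format B 105/234 = 44.9% → Format B
Healthcare: the skills-based format 53/59 = 89.8%, Format B 21/22 = 95.5% → Format B
Media: the skills-based format 277/361 = 76.7%, Format B 206/235 = 87.7% → Format B
Overall: the skills-based format 585/1862 = 31.4%, Format B 554/1527 = 36.3% → Format B
Format B wins overall and in every industry group — no reversal.

No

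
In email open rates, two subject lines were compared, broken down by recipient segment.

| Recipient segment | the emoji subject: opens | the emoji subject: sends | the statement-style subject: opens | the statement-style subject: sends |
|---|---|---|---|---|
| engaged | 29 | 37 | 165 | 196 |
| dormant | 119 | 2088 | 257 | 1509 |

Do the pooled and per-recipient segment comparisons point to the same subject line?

Engaged: the emoji subject 29/37 = 78.4%, the statement-style subject 165/196 = 84.2% → the statement-style subject
Dormant: the emoji subject 119/2088 = 5.7%, the statement-style subject 257/1509 = 17.0% → the statement-style subject
Overall: the emoji subject 148/2125 = 7.0%, the statement-style subject 422/1705 = 24.8% → the statement-style subject
The statement-style subject wins overall and in every recipient group — no reversal.

Yes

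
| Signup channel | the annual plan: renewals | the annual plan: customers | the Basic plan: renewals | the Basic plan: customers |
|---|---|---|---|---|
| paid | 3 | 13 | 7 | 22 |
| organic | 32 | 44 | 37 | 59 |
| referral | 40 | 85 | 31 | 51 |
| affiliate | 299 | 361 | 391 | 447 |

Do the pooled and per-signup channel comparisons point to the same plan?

No

Paid: the annual plan 3/13 = 23.1%, the Basic plan 7/22 = 31.8% → the Basic plan
Organic: the annual plan 32/44 = 72.7%, the Basic plan 37/59 = 62.7% → the annual plan
Referral: the annual plan 40/85 = 47.1%, the Basic plan 31/51 = 60.8% → the Basic plan
Affiliate: the annual plan 299/361 = 82.8%, the Basic plan 391/447 = 87.5% → the Basic plan
Overall: the annual plan 374/503 = 74.4%, the Basic plan 466/579 = 80.5% → the Basic plan
Neither sweeps: the annual plan wins 1 of 4 groups, the Basic plan wins 3. The Basic plan wins overall but not every group — no Simpson reversal.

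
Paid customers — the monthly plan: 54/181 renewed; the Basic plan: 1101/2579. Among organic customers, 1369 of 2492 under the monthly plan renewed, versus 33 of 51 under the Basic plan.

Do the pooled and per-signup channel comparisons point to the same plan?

Paid: the monthly plan 54/181 = 29.8%, the Basic plan 1101/2579 = 42.7% → the Basic plan
Organic: the monthly plan 1369/2492 = 54.9%, the Basic plan 33/51 = 64.7% → the Basic plan
Overall: the monthly plan 1423/2673 = 53.2%, the Basic plan 1134/2630 = 43.1% → the monthly plan
The Basic plan wins each signup group but the monthly plan wins overall — the comparison reverses. The Basic plan's customers skew toward paid, which has a lower base rate.

No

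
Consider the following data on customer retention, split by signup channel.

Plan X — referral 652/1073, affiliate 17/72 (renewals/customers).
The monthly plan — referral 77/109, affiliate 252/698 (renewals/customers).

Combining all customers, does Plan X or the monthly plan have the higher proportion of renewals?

Referral: Plan X 652/1073 = 60.8%, the monthly plan 77/109 = 70.6% → the monthly plan
Affiliate: Plan X 17/72 = 23.6%, the monthly plan 252/698 = 36.1% → the monthly plan
Overall: Plan X 669/1145 = 58.4%, the monthly plan 329/807 = 40.8% → Plan X
(The monthly plan wins every signup group but Plan X wins overall — the monthly plan's customers skew toward the low-rate affiliate group.)

Plan X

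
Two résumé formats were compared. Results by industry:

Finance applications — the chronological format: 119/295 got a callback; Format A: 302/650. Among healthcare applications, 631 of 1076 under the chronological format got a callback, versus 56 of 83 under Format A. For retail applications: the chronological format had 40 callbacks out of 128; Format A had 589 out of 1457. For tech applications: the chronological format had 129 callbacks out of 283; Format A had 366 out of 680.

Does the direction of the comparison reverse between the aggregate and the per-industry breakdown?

Yes

Finance: the chronological format 119/295 = 40.3%, Format A 302/650 = 46.5% → Format A
Healthcare: the chronological format 631/1076 = 58.6%, Format A 56/83 = 67.5% → Format A
Retail: the chronological format 40/128 = 31.2%, Format A 589/1457 = 40.4% → Format A
Tech: the chronological format 129/283 = 45.6%, Format A 366/680 = 53.8% → Format A
Overall: the chronological format 919/1782 = 51.6%, Format A 1313/2870 = 45.7% → the chronological format
Format A wins each industry group but the chronological format wins overall — the comparison reverses. Format A's applications skew toward retail, which has a lower base rate.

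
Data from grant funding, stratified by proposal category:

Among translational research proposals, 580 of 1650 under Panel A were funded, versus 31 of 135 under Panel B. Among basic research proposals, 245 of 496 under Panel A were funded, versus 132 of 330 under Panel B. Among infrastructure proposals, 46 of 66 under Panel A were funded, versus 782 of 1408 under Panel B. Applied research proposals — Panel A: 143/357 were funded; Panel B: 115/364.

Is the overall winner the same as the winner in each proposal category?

No

Translational research: Panel A 580/1650 = 35.2%, Panel B 31/135 = 23.0% → Panel A
Basic research: Panel A 245/496 = 49.4%, Panel B 132/330 = 40.0% → Panel A
Infrastructure: Panel A 46/66 = 69.7%, Panel B 782/1408 = 55.5% → Panel A
Applied research: Panel A 143/357 = 40.1%, Panel B 115/364 = 31.6% → Panel A
Overall: Panel A 1014/2569 = 39.5%, Panel B 1060/2237 = 47.4% → Panel B
Panel A wins each proposal group but Panel B wins overall — the comparison reverses. Panel A's proposals skew toward translational research, which has a lower base rate.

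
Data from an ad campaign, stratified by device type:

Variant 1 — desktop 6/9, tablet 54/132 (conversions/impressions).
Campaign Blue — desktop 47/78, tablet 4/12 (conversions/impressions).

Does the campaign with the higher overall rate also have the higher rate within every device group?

No

Desktop: Variant 1 6/9 = 66.7%, Campaign Blue 47/78 = 60.3% → Variant 1
Tablet: Variant 1 54/132 = 40.9%, Campaign Blue 4/12 = 33.3% → Variant 1
Overall: Variant 1 60/141 = 42.6%, Campaign Blue 51/90 = 56.7% → Campaign Blue
Variant 1 wins each device group but Campaign Blue wins overall — the comparison reverses. Variant 1's impressions skew toward tablet, which has a lower base rate.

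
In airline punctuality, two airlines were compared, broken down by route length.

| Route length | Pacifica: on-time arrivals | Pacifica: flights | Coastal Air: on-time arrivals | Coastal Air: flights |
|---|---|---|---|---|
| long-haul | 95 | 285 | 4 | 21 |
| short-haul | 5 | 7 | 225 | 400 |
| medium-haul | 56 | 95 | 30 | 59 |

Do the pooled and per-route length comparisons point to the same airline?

No

Long-haul: Pacifica 95/285 = 33.3%, Coastal Air 4/21 = 19.0% → Pacifica
Short-haul: Pacifica 5/7 = 71.4%, Coastal Air 225/400 = 56.2% → Pacifica
Medium-haul: Pacifica 56/95 = 58.9%, Coastal Air 30/59 = 50.8% → Pacifica
Overall: Pacifica 156/387 = 40.3%, Coastal Air 259/480 = 54.0% → Coastal Air
Pacifica wins each route group but Coastal Air wins overall — the comparison reverses. Pacifica's flights skew toward long-haul, which has a lower base rate.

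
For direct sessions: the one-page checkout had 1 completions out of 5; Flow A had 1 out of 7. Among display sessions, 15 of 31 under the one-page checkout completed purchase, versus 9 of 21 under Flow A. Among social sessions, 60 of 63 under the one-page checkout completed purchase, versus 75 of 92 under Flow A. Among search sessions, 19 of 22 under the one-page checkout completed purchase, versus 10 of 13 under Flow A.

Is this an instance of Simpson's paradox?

No

Direct: the one-page checkout 1/5 = 20.0%, Flow A 1/7 = 14.3% → the one-page checkout
Display: the one-page checkout 15/31 = 48.4%, Flow A 9/21 = 42.9% → the one-page checkout
Social: the one-page checkout 60/63 = 95.2%, Flow A 75/92 = 81.5% → the one-page checkout
Search: the one-page checkout 19/22 = 86.4%, Flow A 10/13 = 76.9% → the one-page checkout
Overall: the one-page checkout 95/121 = 78.5%, Flow A 95/133 = 71.4% → the one-page checkout
The one-page checkout wins overall and in every traffic group — no reversal.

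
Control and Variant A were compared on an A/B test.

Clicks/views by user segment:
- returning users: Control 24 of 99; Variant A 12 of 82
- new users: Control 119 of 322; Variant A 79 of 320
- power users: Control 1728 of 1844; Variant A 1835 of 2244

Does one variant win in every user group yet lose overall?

Returning users: Control 24/99 = 24.2%, Variant A 12/82 = 14.6% → Control
New users: Control 119/322 = 37.0%, Variant A 79/320 = 24.7% → Control
Power users: Control 1728/1844 = 93.7%, Variant A 1835/2244 = 81.8% → Control
Overall: Control 1871/2265 = 82.6%, Variant A 1926/2646 = 72.8% → Control
Control wins overall and in every user group — no reversal.

No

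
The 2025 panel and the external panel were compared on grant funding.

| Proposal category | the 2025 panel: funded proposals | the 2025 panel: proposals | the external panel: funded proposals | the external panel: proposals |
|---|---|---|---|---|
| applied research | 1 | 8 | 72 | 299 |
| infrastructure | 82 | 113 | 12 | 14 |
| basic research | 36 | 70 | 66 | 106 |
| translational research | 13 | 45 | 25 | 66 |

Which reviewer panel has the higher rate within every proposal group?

Applied research: the 2025 panel 1/8 = 12.5%, the external panel 72/299 = 24.1% → the external panel
Infrastructure: the 2025 panel 82/113 = 72.6%, the external panel 12/14 = 85.7% → the external panel
Basic research: the 2025 panel 36/70 = 51.4%, the external panel 66/106 = 62.3% → the external panel
Translational research: the 2025 panel 13/45 = 28.9%, the external panel 25/66 = 37.9% → the external panel
The external panel has the higher rate in all 4 groups.

the external panel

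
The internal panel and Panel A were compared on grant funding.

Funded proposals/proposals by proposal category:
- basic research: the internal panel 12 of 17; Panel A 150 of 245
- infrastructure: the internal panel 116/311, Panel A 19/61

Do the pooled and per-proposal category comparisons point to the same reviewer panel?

No

Basic research: the internal panel 12/17 = 70.6%, Panel A 150/245 = 61.2% → the internal panel
Infrastructure: the internal panel 116/311 = 37.3%, Panel A 19/61 = 31.1% → the internal panel
Overall: the internal panel 128/328 = 39.0%, Panel A 169/306 = 55.2% → Panel A
The internal panel wins each proposal group but Panel A wins overall — the comparison reverses. The internal panel's proposals skew toward infrastructure, which has a lower base rate.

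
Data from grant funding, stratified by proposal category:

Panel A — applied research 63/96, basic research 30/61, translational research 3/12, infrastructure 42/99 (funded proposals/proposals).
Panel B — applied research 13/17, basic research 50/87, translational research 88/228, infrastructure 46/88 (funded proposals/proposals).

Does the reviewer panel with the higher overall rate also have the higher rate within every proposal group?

No

Applied research: Panel A 63/96 = 65.6%, Panel B 13/17 = 76.5% → Panel B
Basic research: Panel A 30/61 = 49.2%, Panel B 50/87 = 57.5% → Panel B
Translational research: Panel A 3/12 = 25.0%, Panel B 88/228 = 38.6% → Panel B
Infrastructure: Panel A 42/99 = 42.4%, Panel B 46/88 = 52.3% → Panel B
Overall: Panel A 138/268 = 51.5%, Panel B 197/420 = 46.9% → Panel A
Panel B wins each proposal group but Panel A wins overall — the comparison reverses. Panel B's proposals skew toward translational research, which has a lower base rate.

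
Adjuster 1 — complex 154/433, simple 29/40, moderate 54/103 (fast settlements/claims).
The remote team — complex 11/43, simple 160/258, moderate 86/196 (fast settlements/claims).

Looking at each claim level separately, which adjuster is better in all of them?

Complex: Adjuster 1 154/433 = 35.6%, the remote team 11/43 = 25.6% → Adjuster 1
Simple: Adjuster 1 29/40 = 72.5%, the remote team 160/258 = 62.0% → Adjuster 1
Moderate: Adjuster 1 54/103 = 52.4%, the remote team 86/196 = 43.9% → Adjuster 1
Adjuster 1 has the higher rate in all 3 groups.

Adjuster 1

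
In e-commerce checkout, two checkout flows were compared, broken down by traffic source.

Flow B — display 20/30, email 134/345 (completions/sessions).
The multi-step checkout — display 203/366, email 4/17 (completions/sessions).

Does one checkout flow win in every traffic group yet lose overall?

Display: Flow B 20/30 = 66.7%, the multi-step checkout 203/366 = 55.5% → Flow B
Email: Flow B 134/345 = 38.8%, the multi-step checkout 4/17 = 23.5% → Flow B
Overall: Flow B 154/375 = 41.1%, the multi-step checkout 207/383 = 54.0% → the multi-step checkout
Flow B wins each traffic group but the multi-step checkout wins overall — the comparison reverses. Flow B's sessions skew toward email, which has a lower base rate.

Yes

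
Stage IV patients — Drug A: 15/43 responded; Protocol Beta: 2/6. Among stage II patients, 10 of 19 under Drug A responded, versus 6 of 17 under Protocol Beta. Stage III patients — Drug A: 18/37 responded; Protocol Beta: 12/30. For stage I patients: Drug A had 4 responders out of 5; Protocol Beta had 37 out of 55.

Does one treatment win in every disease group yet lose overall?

Stage IV: Drug A 15/43 = 34.9%, Protocol Beta 2/6 = 33.3% → Drug A
Stage II: Drug A 10/19 = 52.6%, Protocol Beta 6/17 = 35.3% → Drug A
Stage III: Drug A 18/37 = 48.6%, Protocol Beta 12/30 = 40.0% → Drug A
Stage I: Drug A 4/5 = 80.0%, Protocol Beta 37/55 = 67.3% → Drug A
Overall: Drug A 47/104 = 45.2%, Protocol Beta 57/108 = 52.8% → Protocol Beta
Drug A wins each disease group but Protocol Beta wins overall — the comparison reverses. Drug A's patients skew toward stage IV, which has a lower base rate.

Yes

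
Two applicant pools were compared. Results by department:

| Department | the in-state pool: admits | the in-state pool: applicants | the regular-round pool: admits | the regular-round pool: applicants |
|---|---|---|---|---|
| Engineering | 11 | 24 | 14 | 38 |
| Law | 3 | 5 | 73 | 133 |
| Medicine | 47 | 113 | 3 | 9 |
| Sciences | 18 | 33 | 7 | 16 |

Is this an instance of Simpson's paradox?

Engineering: the in-state pool 11/24 = 45.8%, the regular-round pool 14/38 = 36.8% → the in-state pool
Law: the in-state pool 3/5 = 60.0%, the regular-round pool 73/133 = 54.9% → the in-state pool
Medicine: the in-state pool 47/113 = 41.6%, the regular-round pool 3/9 = 33.3% → the in-state pool
Sciences: the in-state pool 18/33 = 54.5%, the regular-round pool 7/16 = 43.8% → the in-state pool
Overall: the in-state pool 79/175 = 45.1%, the regular-round pool 97/196 = 49.5% → the regular-round pool
The in-state pool wins each department group but the regular-round pool wins overall — the comparison reverses. The in-state pool's applicants skew toward Medicine, which has a lower base rate.

Yes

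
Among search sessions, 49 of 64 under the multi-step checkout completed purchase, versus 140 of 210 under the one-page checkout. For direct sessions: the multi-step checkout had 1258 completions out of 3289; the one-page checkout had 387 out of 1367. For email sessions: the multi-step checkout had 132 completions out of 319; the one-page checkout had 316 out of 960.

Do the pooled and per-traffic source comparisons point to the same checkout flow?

Search: the multi-step checkout 49/64 = 76.6%, the one-page checkout 140/210 = 66.7% → the multi-step checkout
Direct: the multi-step checkout 1258/3289 = 38.2%, the one-page checkout 387/1367 = 28.3% → the multi-step checkout
Email: the multi-step checkout 132/319 = 41.4%, the one-page checkout 316/960 = 32.9% → the multi-step checkout
Overall: the multi-step checkout 1439/3672 = 39.2%, the one-page checkout 843/2537 = 33.2% → the multi-step checkout
The multi-step checkout wins overall and in every traffic group — no reversal.

Yes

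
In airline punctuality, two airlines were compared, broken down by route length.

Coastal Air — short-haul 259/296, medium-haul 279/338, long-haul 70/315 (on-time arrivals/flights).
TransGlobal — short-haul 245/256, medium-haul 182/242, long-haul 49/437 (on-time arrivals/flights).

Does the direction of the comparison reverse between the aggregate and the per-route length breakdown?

Short-haul: Coastal Air 259/296 = 87.5%, TransGlobal 245/256 = 95.7% → TransGlobal
Medium-haul: Coastal Air 279/338 = 82.5%, TransGlobal 182/242 = 75.2% → Coastal Air
Long-haul: Coastal Air 70/315 = 22.2%, TransGlobal 49/437 = 11.2% → Coastal Air
Overall: Coastal Air 608/949 = 64.1%, TransGlobal 476/935 = 50.9% → Coastal Air
Neither sweeps: Coastal Air wins 2 of 3 groups, TransGlobal wins 1. Coastal Air wins overall but not every group — no Simpson reversal.

No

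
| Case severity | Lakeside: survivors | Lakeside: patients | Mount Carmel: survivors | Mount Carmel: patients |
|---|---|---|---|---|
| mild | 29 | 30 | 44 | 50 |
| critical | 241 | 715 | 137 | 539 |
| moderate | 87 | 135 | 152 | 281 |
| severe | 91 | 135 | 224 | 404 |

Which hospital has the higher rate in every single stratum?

Lakeside

Mild: Lakeside 29/30 = 96.7%, Mount Carmel 44/50 = 88.0% → Lakeside
Critical: Lakeside 241/715 = 33.7%, Mount Carmel 137/539 = 25.4% → Lakeside
Moderate: Lakeside 87/135 = 64.4%, Mount Carmel 152/281 = 54.1% → Lakeside
Severe: Lakeside 91/135 = 67.4%, Mount Carmel 224/404 = 55.4% → Lakeside
Lakeside has the higher rate in all 4 groups.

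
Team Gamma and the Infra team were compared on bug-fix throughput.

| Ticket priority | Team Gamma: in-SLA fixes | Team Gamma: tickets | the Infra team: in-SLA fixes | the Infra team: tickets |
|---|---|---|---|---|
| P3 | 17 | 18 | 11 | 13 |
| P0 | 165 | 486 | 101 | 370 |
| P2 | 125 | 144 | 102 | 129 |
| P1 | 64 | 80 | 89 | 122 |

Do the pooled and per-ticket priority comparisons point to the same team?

Yes

P3: Team Gamma 17/18 = 94.4%, the Infra team 11/13 = 84.6% → Team Gamma
P0: Team Gamma 165/486 = 34.0%, the Infra team 101/370 = 27.3% → Team Gamma
P2: Team Gamma 125/144 = 86.8%, the Infra team 102/129 = 79.1% → Team Gamma
P1: Team Gamma 64/80 = 80.0%, the Infra team 89/122 = 73.0% → Team Gamma
Overall: Team Gamma 371/728 = 51.0%, the Infra team 303/634 = 47.8% → Team Gamma
Team Gamma wins overall and in every ticket group — no reversal.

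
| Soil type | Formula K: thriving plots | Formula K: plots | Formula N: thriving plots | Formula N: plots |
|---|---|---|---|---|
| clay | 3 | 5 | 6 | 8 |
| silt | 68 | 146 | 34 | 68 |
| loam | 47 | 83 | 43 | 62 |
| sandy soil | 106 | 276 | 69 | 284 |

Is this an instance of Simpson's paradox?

Clay: Formula K 3/5 = 60.0%, Formula N 6/8 = 75.0% → Formula N
Silt: Formula K 68/146 = 46.6%, Formula N 34/68 = 50.0% → Formula N
Loam: Formula K 47/83 = 56.6%, Formula N 43/62 = 69.4% → Formula N
Sandy soil: Formula K 106/276 = 38.4%, Formula N 69/284 = 24.3% → Formula K
Overall: Formula K 224/510 = 43.9%, Formula N 152/422 = 36.0% → Formula K
Neither sweeps: Formula K wins 1 of 4 groups, Formula N wins 3. Formula K wins overall but not every group — no Simpson reversal.

No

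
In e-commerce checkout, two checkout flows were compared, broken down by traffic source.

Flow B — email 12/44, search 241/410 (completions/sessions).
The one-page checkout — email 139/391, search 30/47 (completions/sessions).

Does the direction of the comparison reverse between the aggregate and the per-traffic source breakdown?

Email: Flow B 12/44 = 27.3%, the one-page checkout 139/391 = 35.5% → the one-page checkout
Search: Flow B 241/410 = 58.8%, the one-page checkout 30/47 = 63.8% → the one-page checkout
Overall: Flow B 253/454 = 55.7%, the one-page checkout 169/438 = 38.6% → Flow B
The one-page checkout wins each traffic group but Flow B wins overall — the comparison reverses. The one-page checkout's sessions skew toward email, which has a lower base rate.

Yes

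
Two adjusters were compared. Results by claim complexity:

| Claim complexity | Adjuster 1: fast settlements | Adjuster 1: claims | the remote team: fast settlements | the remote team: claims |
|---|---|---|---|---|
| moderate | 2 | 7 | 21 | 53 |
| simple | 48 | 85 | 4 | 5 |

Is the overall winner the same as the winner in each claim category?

Moderate: Adjuster 1 2/7 = 28.6%, the remote team 21/53 = 39.6% → the remote team
Simple: Adjuster 1 48/85 = 56.5%, the remote team 4/5 = 80.0% → the remote team
Overall: Adjuster 1 50/92 = 54.3%, the remote team 25/58 = 43.1% → Adjuster 1
The remote team wins each claim group but Adjuster 1 wins overall — the comparison reverses. The remote team's claims skew toward moderate, which has a lower base rate.

No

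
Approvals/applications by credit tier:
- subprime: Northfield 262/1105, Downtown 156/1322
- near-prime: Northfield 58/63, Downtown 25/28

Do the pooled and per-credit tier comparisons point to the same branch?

Subprime: Northfield 262/1105 = 23.7%, Downtown 156/1322 = 11.8% → Northfield
Near-prime: Northfield 58/63 = 92.1%, Downtown 25/28 = 89.3% → Northfield
Overall: Northfield 320/1168 = 27.4%, Downtown 181/1350 = 13.4% → Northfield
Northfield wins overall and in every credit group — no reversal.

Yes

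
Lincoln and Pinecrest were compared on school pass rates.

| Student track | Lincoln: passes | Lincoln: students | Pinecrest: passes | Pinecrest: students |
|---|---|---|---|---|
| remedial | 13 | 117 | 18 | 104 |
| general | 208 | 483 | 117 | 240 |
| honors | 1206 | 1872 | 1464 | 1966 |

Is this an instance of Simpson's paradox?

Remedial: Lincoln 13/117 = 11.1%, Pinecrest 18/104 = 17.3% → Pinecrest
General: Lincoln 208/483 = 43.1%, Pinecrest 117/240 = 48.8% → Pinecrest
Honors: Lincoln 1206/1872 = 64.4%, Pinecrest 1464/1966 = 74.5% → Pinecrest
Overall: Lincoln 1427/2472 = 57.7%, Pinecrest 1599/2310 = 69.2% → Pinecrest
Pinecrest wins overall and in every student group — no reversal.

No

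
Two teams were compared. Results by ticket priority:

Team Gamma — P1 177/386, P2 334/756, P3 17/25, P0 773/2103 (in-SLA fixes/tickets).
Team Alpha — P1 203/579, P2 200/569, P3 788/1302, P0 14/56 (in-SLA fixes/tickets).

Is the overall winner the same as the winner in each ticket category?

No

P1: Team Gamma 177/386 = 45.9%, Team Alpha 203/579 = 35.1% → Team Gamma
P2: Team Gamma 334/756 = 44.2%, Team Alpha 200/569 = 35.1% → Team Gamma
P3: Team Gamma 17/25 = 68.0%, Team Alpha 788/1302 = 60.5% → Team Gamma
P0: Team Gamma 773/2103 = 36.8%, Team Alpha 14/56 = 25.0% → Team Gamma
Overall: Team Gamma 1301/3270 = 39.8%, Team Alpha 1205/2506 = 48.1% → Team Alpha
Team Gamma wins each ticket group but Team Alpha wins overall — the comparison reverses. Team Gamma's tickets skew toward P0, which has a lower base rate.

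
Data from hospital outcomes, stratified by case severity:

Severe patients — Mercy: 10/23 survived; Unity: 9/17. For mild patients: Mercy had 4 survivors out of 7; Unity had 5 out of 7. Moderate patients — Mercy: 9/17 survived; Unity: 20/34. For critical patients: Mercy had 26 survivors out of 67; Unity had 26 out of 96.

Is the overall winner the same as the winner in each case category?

No

Severe: Mercy 10/23 = 43.5%, Unity 9/17 = 52.9% → Unity
Mild: Mercy 4/7 = 57.1%, Unity 5/7 = 71.4% → Unity
Moderate: Mercy 9/17 = 52.9%, Unity 20/34 = 58.8% → Unity
Critical: Mercy 26/67 = 38.8%, Unity 26/96 = 27.1% → Mercy
Overall: Mercy 49/114 = 43.0%, Unity 60/154 = 39.0% → Mercy
Neither sweeps: Mercy wins 1 of 4 groups, Unity wins 3. Mercy wins overall but not every group — no Simpson reversal.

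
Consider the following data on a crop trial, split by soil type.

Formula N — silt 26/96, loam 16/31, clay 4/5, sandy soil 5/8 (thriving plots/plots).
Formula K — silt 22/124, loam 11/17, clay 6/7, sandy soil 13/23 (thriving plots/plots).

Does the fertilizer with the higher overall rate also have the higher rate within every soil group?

No

Silt: Formula N 26/96 = 27.1%, Formula K 22/124 = 17.7% → Formula N
Loam: Formula N 16/31 = 51.6%, Formula K 11/17 = 64.7% → Formula K
Clay: Formula N 4/5 = 80.0%, Formula K 6/7 = 85.7% → Formula K
Sandy soil: Formula N 5/8 = 62.5%, Formula K 13/23 = 56.5% → Formula N
Overall: Formula N 51/140 = 36.4%, Formula K 52/171 = 30.4% → Formula N
Neither sweeps: Formula N wins 2 of 4 groups, Formula K wins 2. Formula N wins overall but not every group — no Simpson reversal.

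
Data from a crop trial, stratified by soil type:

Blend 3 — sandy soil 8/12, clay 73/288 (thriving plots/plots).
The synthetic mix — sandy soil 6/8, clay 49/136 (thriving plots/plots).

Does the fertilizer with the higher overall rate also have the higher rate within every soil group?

Yes

Sandy soil: Blend 3 8/12 = 66.7%, the synthetic mix 6/8 = 75.0% → the synthetic mix
Clay: Blend 3 73/288 = 25.3%, the synthetic mix 49/136 = 36.0% → the synthetic mix
Overall: Blend 3 81/300 = 27.0%, the synthetic mix 55/144 = 38.2% → the synthetic mix
The synthetic mix wins overall and in every soil group — no reversal.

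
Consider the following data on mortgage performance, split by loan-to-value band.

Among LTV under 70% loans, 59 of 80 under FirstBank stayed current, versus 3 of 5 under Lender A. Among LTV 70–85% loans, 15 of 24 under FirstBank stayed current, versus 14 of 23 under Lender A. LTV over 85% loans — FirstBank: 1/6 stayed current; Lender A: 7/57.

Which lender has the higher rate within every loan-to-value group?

LTV under 70%: FirstBank 59/80 = 73.8%, Lender A 3/5 = 60.0% → FirstBank
LTV 70–85%: FirstBank 15/24 = 62.5%, Lender A 14/23 = 60.9% → FirstBank
LTV over 85%: FirstBank 1/6 = 16.7%, Lender A 7/57 = 12.3% → FirstBank
FirstBank has the higher rate in all 3 groups.

FirstBank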